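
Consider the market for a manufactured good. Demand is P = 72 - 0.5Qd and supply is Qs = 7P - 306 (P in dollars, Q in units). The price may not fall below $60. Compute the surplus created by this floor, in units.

Rearranging demand gives Qd = 144 - 2P. In a free market, 144 - 2P = 7P - 306 gives the equilibrium P* = 50, Q* = 44.
Because the floor (60) lies above the market-clearing price, it is binding.
At P = 60: Qd = 144 - 2·60 = 24 and Qs = 7·60 - 306 = 114.
Surplus = Qs - Qd = 114 - 24 = 90.

90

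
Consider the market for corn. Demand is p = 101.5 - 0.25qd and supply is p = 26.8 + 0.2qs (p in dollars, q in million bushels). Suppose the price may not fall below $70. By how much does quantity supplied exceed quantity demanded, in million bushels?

Rearranging demand gives qd = 406 - 4p; rearranging supply gives qs = 5p - 134. Without the control the market clears where 406 - 4p = 5p - 134, i.e. p* = 60 and q* = 166.
Because the floor (70) lies above the market-clearing price, it is binding.
At p = 70: qd = 406 - 4·70 = 126 and qs = 5·70 - 134 = 216.
Surplus = qs - qd = 216 - 126 = 90.

90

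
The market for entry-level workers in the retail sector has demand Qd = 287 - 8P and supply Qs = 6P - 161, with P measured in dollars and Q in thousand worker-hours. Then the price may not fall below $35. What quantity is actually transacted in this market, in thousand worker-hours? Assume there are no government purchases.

7

Setting quantity demanded equal to quantity supplied, 287 - 8P = 6P - 161, gives P* = 32 and Q* = 31.
Since 35 > 32, the floor is binding.
At P = 35: Qd = 287 - 8·35 = 7 and Qs = 6·35 - 161 = 49.
The quantity actually transacted is the short side, demand: 7.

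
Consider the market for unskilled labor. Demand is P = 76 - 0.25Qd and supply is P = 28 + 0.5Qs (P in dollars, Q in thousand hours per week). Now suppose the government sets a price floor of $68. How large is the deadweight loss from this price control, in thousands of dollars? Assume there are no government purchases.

Rearranging demand gives Qd = 304 - 4P; rearranging supply gives Qs = 2P - 56. Equilibrium: 304 - 4P = 2P - 56, so 360 = 6P and P* = 60, Q* = 64.
The floor of 68 is above the equilibrium price 60, so it binds.
At P = 68: Qd = 304 - 4·68 = 32 and Qs = 2·68 - 56 = 80.
Quantity traded falls to 32. At Q = 32 the demand price is (304 - 32)/4 = 68 and the supply price is (56 + 32)/2 = 44.
Deadweight loss = ½ · (68 - 44) · (64 - 32) = ½ · 24 · 32 = 384.

384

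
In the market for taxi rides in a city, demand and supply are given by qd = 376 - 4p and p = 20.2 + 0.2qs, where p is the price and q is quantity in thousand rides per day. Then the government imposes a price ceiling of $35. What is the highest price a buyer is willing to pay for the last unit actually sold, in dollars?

Rearranging supply gives qs = 5p - 101. Setting quantity demanded equal to quantity supplied, 376 - 4p = 5p - 101, gives p* = 53 and q* = 164.
Since 35 < 53, the ceiling is binding.
At p = 35: qd = 376 - 4·35 = 236 and qs = 5·35 - 101 = 74.
Only 74 units reach the market. On the demand curve, the marginal buyer's willingness to pay at q = 74 is (376 - 74)/4 = 75.5.

75.5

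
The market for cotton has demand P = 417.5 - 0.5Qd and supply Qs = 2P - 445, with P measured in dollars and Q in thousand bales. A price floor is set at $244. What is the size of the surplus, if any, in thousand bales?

Rearranging demand gives Qd = 835 - 2P. In a free market, 835 - 2P = 2P - 445 gives the equilibrium P* = 320, Q* = 195.
The floor of 244 is below the equilibrium price 320, so it is not binding; the market clears at P* = 320, Q* = 195.
Since the control does not bind, there is no surplus.

0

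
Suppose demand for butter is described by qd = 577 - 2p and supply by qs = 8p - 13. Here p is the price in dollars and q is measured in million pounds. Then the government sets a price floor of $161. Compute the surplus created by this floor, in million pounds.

1020

Without the control the market clears where 577 - 2p = 8p - 13, i.e. p* = 59 and q* = 459.
Because the floor (161) lies above the market-clearing price, it is binding.
At p = 161: qd = 577 - 2·161 = 255 and qs = 8·161 - 13 = 1275.
Surplus = qs - qd = 1275 - 255 = 1020.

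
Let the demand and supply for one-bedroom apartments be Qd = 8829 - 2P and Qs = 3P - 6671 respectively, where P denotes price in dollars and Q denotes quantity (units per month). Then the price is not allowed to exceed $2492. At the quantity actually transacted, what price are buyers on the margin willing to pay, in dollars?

In a free market, 8829 - 2P = 3P - 6671 gives the equilibrium P* = 3100, Q* = 2629.
Since 2492 < 3100, the ceiling is binding.
At P = 2492: Qd = 8829 - 2·2492 = 3845 and Qs = 3·2492 - 6671 = 805.
Only 805 units reach the market. On the demand curve, the marginal buyer's willingness to pay at Q = 805 is (8829 - 805)/2 = 4012.

4012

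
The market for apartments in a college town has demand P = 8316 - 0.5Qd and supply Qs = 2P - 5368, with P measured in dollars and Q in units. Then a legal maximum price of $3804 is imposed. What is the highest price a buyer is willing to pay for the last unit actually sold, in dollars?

7196

Rearranging demand gives Qd = 16632 - 2P. In a free market, 16632 - 2P = 2P - 5368 gives the equilibrium P* = 5500, Q* = 5632.
Because the ceiling (3804) lies below the market-clearing price, it is binding.
At P = 3804: Qd = 16632 - 2·3804 = 9024 and Qs = 2·3804 - 5368 = 2240.
Only 2240 units reach the market. On the demand curve, the marginal buyer's willingness to pay at Q = 2240 is (16632 - 2240)/2 = 7196.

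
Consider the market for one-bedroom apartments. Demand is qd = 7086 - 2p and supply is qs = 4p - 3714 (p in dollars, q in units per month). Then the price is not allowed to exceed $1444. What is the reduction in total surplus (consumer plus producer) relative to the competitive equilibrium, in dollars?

In a free market, 7086 - 2p = 4p - 3714 gives the equilibrium p* = 1800, q* = 3486.
Since 1444 < 1800, the ceiling is binding.
At p = 1444: qd = 7086 - 2·1444 = 4198 and qs = 4·1444 - 3714 = 2062.
Quantity traded falls to 2062. At q = 2062 the demand price is (7086 - 2062)/2 = 2512 and the supply price is (3714 + 2062)/4 = 1444.
Deadweight loss = ½ · (2512 - 1444) · (3486 - 2062) = ½ · 1068 · 1424 = 760416.

760416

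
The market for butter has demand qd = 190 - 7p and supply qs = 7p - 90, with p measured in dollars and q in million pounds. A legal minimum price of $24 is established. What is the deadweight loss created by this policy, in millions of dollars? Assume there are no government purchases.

Without the control the market clears where 190 - 7p = 7p - 90, i.e. p* = 20 and q* = 50.
Because the floor (24) lies above the market-clearing price, it is binding.
At p = 24: qd = 190 - 7·24 = 22 and qs = 7·24 - 90 = 78.
Quantity traded falls to 22. At q = 22 the demand price is (190 - 22)/7 = 24 and the supply price is (90 + 22)/7 = 16.
Deadweight loss = ½ · (24 - 16) · (50 - 22) = ½ · 8 · 28 = 112.

112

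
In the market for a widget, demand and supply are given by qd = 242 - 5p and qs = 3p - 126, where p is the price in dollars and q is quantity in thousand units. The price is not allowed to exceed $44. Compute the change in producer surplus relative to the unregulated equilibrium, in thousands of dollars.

-18

In a free market, 242 - 5p = 3p - 126 gives the equilibrium p* = 46, q* = 12.
Since 44 < 46, the ceiling is binding.
At p = 44: qd = 242 - 5·44 = 22 and qs = 3·44 - 126 = 6.
Producer surplus without the control is ½ · (46 - 42) · 12 = 24.
With the ceiling, producers sell 6 units at 44, so PS = ½ · (44 - 42) · 6 = 6.
Change in producer surplus = 6 - 24 = -18.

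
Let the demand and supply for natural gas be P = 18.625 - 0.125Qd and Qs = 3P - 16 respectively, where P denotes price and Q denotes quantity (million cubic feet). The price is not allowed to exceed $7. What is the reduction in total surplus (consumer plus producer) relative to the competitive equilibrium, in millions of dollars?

Rearranging demand gives Qd = 149 - 8P. Without the control the market clears where 149 - 8P = 3P - 16, i.e. P* = 15 and Q* = 29.
Since 7 < 15, the ceiling is binding.
At P = 7: Qd = 149 - 8·7 = 93 and Qs = 3·7 - 16 = 5.
Quantity traded falls to 5. At Q = 5 the demand price is (149 - 5)/8 = 18 and the supply price is (16 + 5)/3 = 7.
Deadweight loss = ½ · (18 - 7) · (29 - 5) = ½ · 11 · 24 = 132.

132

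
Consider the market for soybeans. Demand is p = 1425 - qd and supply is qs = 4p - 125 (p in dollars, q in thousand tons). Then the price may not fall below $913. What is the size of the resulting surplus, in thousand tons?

3015

Rearranging demand gives qd = 1425 - p. In a free market, 1425 - p = 4p - 125 gives the equilibrium p* = 310, q* = 1115.
Because the floor (913) lies above the market-clearing price, it is binding.
At p = 913: qd = 1425 - 913 = 512 and qs = 4·913 - 125 = 3527.
Surplus = qs - qd = 3527 - 512 = 3015.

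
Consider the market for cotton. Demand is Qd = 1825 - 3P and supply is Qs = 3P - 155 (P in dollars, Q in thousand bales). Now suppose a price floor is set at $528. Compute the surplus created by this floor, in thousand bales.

In a free market, 1825 - 3P = 3P - 155 gives the equilibrium P* = 330, Q* = 835.
The floor of 528 is above the equilibrium price 330, so it binds.
At P = 528: Qd = 1825 - 3·528 = 241 and Qs = 3·528 - 155 = 1429.
Surplus = Qs - Qd = 1429 - 241 = 1188.

1188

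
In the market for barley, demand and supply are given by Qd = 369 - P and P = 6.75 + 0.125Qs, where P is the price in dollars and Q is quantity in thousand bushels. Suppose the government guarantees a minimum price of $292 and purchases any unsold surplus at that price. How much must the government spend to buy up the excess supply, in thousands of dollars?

Rearranging supply gives Qs = 8P - 54. Setting quantity demanded equal to quantity supplied, 369 - P = 8P - 54, gives P* = 47 and Q* = 322.
The floor of 292 is above the equilibrium price 47, so it binds.
At P = 292: Qd = 369 - 292 = 77 and Qs = 8·292 - 54 = 2282.
Surplus = Qs - Qd = 2205.
Government expenditure = surplus × support price = 2205 × 292 = 643860.

643860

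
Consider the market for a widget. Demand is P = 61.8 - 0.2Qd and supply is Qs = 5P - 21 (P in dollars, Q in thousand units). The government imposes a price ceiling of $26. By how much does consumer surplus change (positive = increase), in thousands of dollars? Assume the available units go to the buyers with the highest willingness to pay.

Rearranging demand gives Qd = 309 - 5P. In a free market, 309 - 5P = 5P - 21 gives the equilibrium P* = 33, Q* = 144.
Because the ceiling (26) lies below the market-clearing price, it is binding.
At P = 26: Qd = 309 - 5·26 = 179 and Qs = 5·26 - 21 = 109.
Consumer surplus without the control is ½ · (61.8 - 33) · 144 = 2073.6.
With the ceiling, 109 units are sold at 26 (assume they go to the highest-value buyers). The demand price at Q = 109 is 40, so CS = ½ · [(61.8 - 26) + (40 - 26)] · 109 = 2714.1.
Change in consumer surplus = 2714.1 - 2073.6 = 640.5.

640.5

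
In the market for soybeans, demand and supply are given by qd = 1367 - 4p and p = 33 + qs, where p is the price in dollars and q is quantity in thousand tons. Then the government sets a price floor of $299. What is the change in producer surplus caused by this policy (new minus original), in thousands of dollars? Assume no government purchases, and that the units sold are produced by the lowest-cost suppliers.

Rearranging supply gives qs = p - 33. Equilibrium: 1367 - 4p = p - 33, so 1400 = 5p and p* = 280, q* = 247.
Because the floor (299) lies above the market-clearing price, it is binding.
At p = 299: qd = 1367 - 4·299 = 171 and qs = 299 - 33 = 266.
Producer surplus without the control is ½ · (280 - 33) · 247 = 30504.5.
With the floor, 171 units are sold at 299. The supply price at q = 171 is 204, so PS = ½ · [(299 - 33) + (299 - 204)] · 171 = 30865.5.
Change in producer surplus = 30865.5 - 30504.5 = 361.

361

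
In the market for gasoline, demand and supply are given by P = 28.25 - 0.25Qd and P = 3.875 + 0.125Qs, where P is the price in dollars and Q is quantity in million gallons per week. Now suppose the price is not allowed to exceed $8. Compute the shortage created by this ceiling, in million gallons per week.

48

Rearranging demand gives Qd = 113 - 4P; rearranging supply gives Qs = 8P - 31. In a free market, 113 - 4P = 8P - 31 gives the equilibrium P* = 12, Q* = 65.
Since 8 < 12, the ceiling is binding.
At P = 8: Qd = 113 - 4·8 = 81 and Qs = 8·8 - 31 = 33.
Shortage = Qd - Qs = 81 - 33 = 48.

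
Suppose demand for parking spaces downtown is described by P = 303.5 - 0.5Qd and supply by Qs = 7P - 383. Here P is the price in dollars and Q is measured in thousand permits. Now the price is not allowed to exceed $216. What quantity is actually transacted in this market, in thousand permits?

Rearranging demand gives Qd = 607 - 2P. In a free market, 607 - 2P = 7P - 383 gives the equilibrium P* = 110, Q* = 387.
Since 216 is above P* = 110, the ceiling does not bind and the free-market outcome prevails.

387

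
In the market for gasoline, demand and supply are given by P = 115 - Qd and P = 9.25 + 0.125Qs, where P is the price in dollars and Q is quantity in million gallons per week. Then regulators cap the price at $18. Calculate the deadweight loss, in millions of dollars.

Rearranging demand gives Qd = 115 - P; rearranging supply gives Qs = 8P - 74. Equilibrium: 115 - P = 8P - 74, so 189 = 9P and P* = 21, Q* = 94.
Because the ceiling (18) lies below the market-clearing price, it is binding.
At P = 18: Qd = 115 - 18 = 97 and Qs = 8·18 - 74 = 70.
Quantity traded falls to 70. At Q = 70 the demand price is 115 - 70 = 45 and the supply price is (74 + 70)/8 = 18.
Deadweight loss = ½ · (45 - 18) · (94 - 70) = ½ · 27 · 24 = 324.

324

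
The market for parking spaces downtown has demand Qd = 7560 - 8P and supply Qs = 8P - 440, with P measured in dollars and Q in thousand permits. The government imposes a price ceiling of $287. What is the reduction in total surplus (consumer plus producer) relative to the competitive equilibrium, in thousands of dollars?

362952

Equilibrium: 7560 - 8P = 8P - 440, so 8000 = 16P and P* = 500, Q* = 3560.
Because the ceiling (287) lies below the market-clearing price, it is binding.
At P = 287: Qd = 7560 - 8·287 = 5264 and Qs = 8·287 - 440 = 1856.
Quantity traded falls to 1856. At Q = 1856 the demand price is (7560 - 1856)/8 = 713 and the supply price is (440 + 1856)/8 = 287.
Deadweight loss = ½ · (713 - 287) · (3560 - 1856) = ½ · 426 · 1704 = 362952.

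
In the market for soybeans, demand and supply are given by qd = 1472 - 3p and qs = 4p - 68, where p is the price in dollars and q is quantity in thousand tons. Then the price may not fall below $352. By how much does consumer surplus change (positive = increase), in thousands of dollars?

-81048

Equilibrium: 1472 - 3p = 4p - 68, so 1540 = 7p and p* = 220, q* = 812.
Since 352 > 220, the floor is binding.
At p = 352: qd = 1472 - 3·352 = 416 and qs = 4·352 - 68 = 1340.
Consumer surplus without the control is ½ · (1472/3 - 220) · 812 = 329672/3.
With the floor, consumers buy 416 units at 352, so CS = ½ · (1472/3 - 352) · 416 = 86528/3.
Change in consumer surplus = 86528/3 - 329672/3 = -81048.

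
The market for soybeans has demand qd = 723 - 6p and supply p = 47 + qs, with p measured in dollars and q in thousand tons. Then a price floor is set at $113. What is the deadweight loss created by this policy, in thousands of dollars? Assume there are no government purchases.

Rearranging supply gives qs = p - 47. Equilibrium: 723 - 6p = p - 47, so 770 = 7p and p* = 110, q* = 63.
Because the floor (113) lies above the market-clearing price, it is binding.
At p = 113: qd = 723 - 6·113 = 45 and qs = 113 - 47 = 66.
Quantity traded falls to 45. At q = 45 the demand price is (723 - 45)/6 = 113 and the supply price is 47 + 45 = 92.
Deadweight loss = ½ · (113 - 92) · (63 - 45) = ½ · 21 · 18 = 189.

189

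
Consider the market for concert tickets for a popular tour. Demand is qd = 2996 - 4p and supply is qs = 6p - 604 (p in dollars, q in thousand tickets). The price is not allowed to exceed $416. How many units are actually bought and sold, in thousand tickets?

In a free market, 2996 - 4p = 6p - 604 gives the equilibrium p* = 360, q* = 1556.
Since 416 is above p* = 360, the ceiling does not bind and the free-market outcome prevails.

1556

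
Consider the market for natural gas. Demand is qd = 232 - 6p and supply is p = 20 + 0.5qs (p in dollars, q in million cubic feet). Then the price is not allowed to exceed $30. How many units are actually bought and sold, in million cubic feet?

Rearranging supply gives qs = 2p - 40. Equilibrium: 232 - 6p = 2p - 40, so 272 = 8p and p* = 34, q* = 28.
The ceiling of 30 is below the equilibrium price 34, so it binds.
At p = 30: qd = 232 - 6·30 = 52 and qs = 2·30 - 40 = 20.
The quantity actually transacted is the short side, supply: 20.

20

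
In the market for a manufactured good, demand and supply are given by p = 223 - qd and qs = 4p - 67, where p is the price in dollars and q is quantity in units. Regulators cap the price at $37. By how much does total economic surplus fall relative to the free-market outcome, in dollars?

4410

Rearranging demand gives qd = 223 - p. Without the control the market clears where 223 - p = 4p - 67, i.e. p* = 58 and q* = 165.
The ceiling of 37 is below the equilibrium price 58, so it binds.
At p = 37: qd = 223 - 37 = 186 and qs = 4·37 - 67 = 81.
Quantity traded falls to 81. At q = 81 the demand price is 223 - 81 = 142 and the supply price is (67 + 81)/4 = 37.
Deadweight loss = ½ · (142 - 37) · (165 - 81) = ½ · 105 · 84 = 4410.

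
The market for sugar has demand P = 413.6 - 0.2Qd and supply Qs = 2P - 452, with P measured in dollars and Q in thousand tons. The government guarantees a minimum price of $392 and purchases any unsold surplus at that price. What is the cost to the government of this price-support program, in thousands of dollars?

87808

Rearranging demand gives Qd = 2068 - 5P. Without the control the market clears where 2068 - 5P = 2P - 452, i.e. P* = 360 and Q* = 268.
Since 392 > 360, the floor is binding.
At P = 392: Qd = 2068 - 5·392 = 108 and Qs = 2·392 - 452 = 332.
Surplus = Qs - Qd = 224.
Government expenditure = surplus × support price = 224 × 392 = 87808.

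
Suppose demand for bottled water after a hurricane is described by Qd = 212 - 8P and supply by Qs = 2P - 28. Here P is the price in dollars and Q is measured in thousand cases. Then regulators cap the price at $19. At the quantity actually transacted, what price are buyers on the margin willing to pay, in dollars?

25.25

Equilibrium: 212 - 8P = 2P - 28, so 240 = 10P and P* = 24, Q* = 20.
The ceiling of 19 is below the equilibrium price 24, so it binds.
At P = 19: Qd = 212 - 8·19 = 60 and Qs = 2·19 - 28 = 10.
Only 10 units reach the market. On the demand curve, the marginal buyer's willingness to pay at Q = 10 is (212 - 10)/8 = 25.25.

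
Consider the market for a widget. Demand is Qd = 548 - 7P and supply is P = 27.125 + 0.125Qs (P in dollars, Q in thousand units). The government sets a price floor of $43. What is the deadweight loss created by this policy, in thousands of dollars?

0

Rearranging supply gives Qs = 8P - 217. Setting quantity demanded equal to quantity supplied, 548 - 7P = 8P - 217, gives P* = 51 and Q* = 191.
Since 43 is below P* = 51, the floor does not bind and the free-market outcome prevails.
Since the control does not bind, no trades are prevented and deadweight loss is zero.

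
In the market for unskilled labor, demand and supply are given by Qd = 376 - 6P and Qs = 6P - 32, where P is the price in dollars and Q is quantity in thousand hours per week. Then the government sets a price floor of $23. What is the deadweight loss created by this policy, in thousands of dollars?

Without the control the market clears where 376 - 6P = 6P - 32, i.e. P* = 34 and Q* = 172.
The floor of 23 is below the equilibrium price 34, so it is not binding; the market clears at P* = 34, Q* = 172.
Since the control does not bind, no trades are prevented and deadweight loss is zero.

0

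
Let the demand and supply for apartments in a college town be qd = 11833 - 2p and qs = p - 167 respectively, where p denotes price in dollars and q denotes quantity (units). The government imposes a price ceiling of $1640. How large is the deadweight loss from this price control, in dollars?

4177200

Without the control the market clears where 11833 - 2p = p - 167, i.e. p* = 4000 and q* = 3833.
Because the ceiling (1640) lies below the market-clearing price, it is binding.
At p = 1640: qd = 11833 - 2·1640 = 8553 and qs = 1640 - 167 = 1473.
Quantity traded falls to 1473. At q = 1473 the demand price is (11833 - 1473)/2 = 5180 and the supply price is 167 + 1473 = 1640.
Deadweight loss = ½ · (5180 - 1640) · (3833 - 1473) = ½ · 3540 · 2360 = 4177200.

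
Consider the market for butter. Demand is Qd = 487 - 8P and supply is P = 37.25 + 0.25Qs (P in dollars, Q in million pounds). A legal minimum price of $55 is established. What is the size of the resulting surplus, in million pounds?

Rearranging supply gives Qs = 4P - 149. Setting quantity demanded equal to quantity supplied, 487 - 8P = 4P - 149, gives P* = 53 and Q* = 63.
Because the floor (55) lies above the market-clearing price, it is binding.
At P = 55: Qd = 487 - 8·55 = 47 and Qs = 4·55 - 149 = 71.
Surplus = Qs - Qd = 71 - 47 = 24.

24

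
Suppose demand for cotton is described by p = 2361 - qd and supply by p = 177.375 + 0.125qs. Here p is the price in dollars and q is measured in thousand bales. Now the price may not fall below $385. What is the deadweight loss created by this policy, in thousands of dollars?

0

Rearranging demand gives qd = 2361 - p; rearranging supply gives qs = 8p - 1419. Equilibrium: 2361 - p = 8p - 1419, so 3780 = 9p and p* = 420, q* = 1941.
Since 385 is below p* = 420, the floor does not bind and the free-market outcome prevails.
Since the control does not bind, no trades are prevented and deadweight loss is zero.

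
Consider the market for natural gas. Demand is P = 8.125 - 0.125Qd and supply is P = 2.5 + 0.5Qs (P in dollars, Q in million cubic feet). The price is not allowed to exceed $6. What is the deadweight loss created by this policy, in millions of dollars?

Rearranging demand gives Qd = 65 - 8P; rearranging supply gives Qs = 2P - 5. Setting quantity demanded equal to quantity supplied, 65 - 8P = 2P - 5, gives P* = 7 and Q* = 9.
Because the ceiling (6) lies below the market-clearing price, it is binding.
At P = 6: Qd = 65 - 8·6 = 17 and Qs = 2·6 - 5 = 7.
Quantity traded falls to 7. At Q = 7 the demand price is (65 - 7)/8 = 7.25 and the supply price is (5 + 7)/2 = 6.
Deadweight loss = ½ · (7.25 - 6) · (9 - 7) = ½ · 1.25 · 2 = 1.25.

1.25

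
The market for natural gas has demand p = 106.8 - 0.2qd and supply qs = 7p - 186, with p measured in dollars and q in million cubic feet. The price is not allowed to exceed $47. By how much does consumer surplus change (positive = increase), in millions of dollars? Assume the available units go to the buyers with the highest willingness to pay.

Rearranging demand gives qd = 534 - 5p. In a free market, 534 - 5p = 7p - 186 gives the equilibrium p* = 60, q* = 234.
Because the ceiling (47) lies below the market-clearing price, it is binding.
At p = 47: qd = 534 - 5·47 = 299 and qs = 7·47 - 186 = 143.
Consumer surplus without the control is ½ · (106.8 - 60) · 234 = 5475.6.
With the ceiling, 143 units are sold at 47 (assume they go to the highest-value buyers). The demand price at q = 143 is 78.2, so CS = ½ · [(106.8 - 47) + (78.2 - 47)] · 143 = 6506.5.
Change in consumer surplus = 6506.5 - 5475.6 = 1030.9.

1030.9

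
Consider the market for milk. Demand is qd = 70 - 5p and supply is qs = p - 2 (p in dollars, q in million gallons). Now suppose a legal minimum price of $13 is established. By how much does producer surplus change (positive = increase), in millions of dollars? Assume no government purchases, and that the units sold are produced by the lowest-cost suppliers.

-7.5

In a free market, 70 - 5p = p - 2 gives the equilibrium p* = 12, q* = 10.
Because the floor (13) lies above the market-clearing price, it is binding.
At p = 13: qd = 70 - 5·13 = 5 and qs = 13 - 2 = 11.
Producer surplus without the control is ½ · (12 - 2) · 10 = 50.
With the floor, 5 units are sold at 13. The supply price at q = 5 is 7, so PS = ½ · [(13 - 2) + (13 - 7)] · 5 = 42.5.
Change in producer surplus = 42.5 - 50 = -7.5.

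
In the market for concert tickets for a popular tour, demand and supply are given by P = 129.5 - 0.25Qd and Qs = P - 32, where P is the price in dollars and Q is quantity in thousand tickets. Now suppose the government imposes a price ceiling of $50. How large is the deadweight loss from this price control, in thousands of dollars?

Rearranging demand gives Qd = 518 - 4P. In a free market, 518 - 4P = P - 32 gives the equilibrium P* = 110, Q* = 78.
The ceiling of 50 is below the equilibrium price 110, so it binds.
At P = 50: Qd = 518 - 4·50 = 318 and Qs = 50 - 32 = 18.
Quantity traded falls to 18. At Q = 18 the demand price is (518 - 18)/4 = 125 and the supply price is 32 + 18 = 50.
Deadweight loss = ½ · (125 - 50) · (78 - 18) = ½ · 75 · 60 = 2250.

2250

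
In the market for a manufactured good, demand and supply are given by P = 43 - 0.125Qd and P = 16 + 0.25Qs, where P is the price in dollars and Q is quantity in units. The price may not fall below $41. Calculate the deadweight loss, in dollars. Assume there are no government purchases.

Rearranging demand gives Qd = 344 - 8P; rearranging supply gives Qs = 4P - 64. Equilibrium: 344 - 8P = 4P - 64, so 408 = 12P and P* = 34, Q* = 72.
Since 41 > 34, the floor is binding.
At P = 41: Qd = 344 - 8·41 = 16 and Qs = 4·41 - 64 = 100.
Quantity traded falls to 16. At Q = 16 the demand price is (344 - 16)/8 = 41 and the supply price is (64 + 16)/4 = 20.
Deadweight loss = ½ · (41 - 20) · (72 - 16) = ½ · 21 · 56 = 588.

588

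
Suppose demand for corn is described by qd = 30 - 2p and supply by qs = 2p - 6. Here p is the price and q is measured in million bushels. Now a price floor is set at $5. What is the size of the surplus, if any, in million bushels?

0

Setting quantity demanded equal to quantity supplied, 30 - 2p = 2p - 6, gives p* = 9 and q* = 12.
Since 5 is below p* = 9, the floor does not bind and the free-market outcome prevails.
Since the control does not bind, there is no surplus.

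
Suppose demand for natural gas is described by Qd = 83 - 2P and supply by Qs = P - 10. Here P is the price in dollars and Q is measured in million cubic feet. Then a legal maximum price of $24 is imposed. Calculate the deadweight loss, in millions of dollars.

36.75

Equilibrium: 83 - 2P = P - 10, so 93 = 3P and P* = 31, Q* = 21.
The ceiling of 24 is below the equilibrium price 31, so it binds.
At P = 24: Qd = 83 - 2·24 = 35 and Qs = 24 - 10 = 14.
Quantity traded falls to 14. At Q = 14 the demand price is (83 - 14)/2 = 34.5 and the supply price is 10 + 14 = 24.
Deadweight loss = ½ · (34.5 - 24) · (21 - 14) = ½ · 10.5 · 7 = 36.75.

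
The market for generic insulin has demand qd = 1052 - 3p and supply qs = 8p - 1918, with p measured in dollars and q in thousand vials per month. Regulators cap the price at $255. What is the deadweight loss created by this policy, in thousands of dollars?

3300

Equilibrium: 1052 - 3p = 8p - 1918, so 2970 = 11p and p* = 270, q* = 242.
The ceiling of 255 is below the equilibrium price 270, so it binds.
At p = 255: qd = 1052 - 3·255 = 287 and qs = 8·255 - 1918 = 122.
Quantity traded falls to 122. At q = 122 the demand price is (1052 - 122)/3 = 310 and the supply price is (1918 + 122)/8 = 255.
Deadweight loss = ½ · (310 - 255) · (242 - 122) = ½ · 55 · 120 = 3300.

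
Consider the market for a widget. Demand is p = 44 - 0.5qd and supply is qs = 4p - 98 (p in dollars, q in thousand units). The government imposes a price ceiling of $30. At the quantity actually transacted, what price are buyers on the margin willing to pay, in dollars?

33

Rearranging demand gives qd = 88 - 2p. Without the control the market clears where 88 - 2p = 4p - 98, i.e. p* = 31 and q* = 26.
Since 30 < 31, the ceiling is binding.
At p = 30: qd = 88 - 2·30 = 28 and qs = 4·30 - 98 = 22.
Only 22 units reach the market. On the demand curve, the marginal buyer's willingness to pay at q = 22 is (88 - 22)/2 = 33.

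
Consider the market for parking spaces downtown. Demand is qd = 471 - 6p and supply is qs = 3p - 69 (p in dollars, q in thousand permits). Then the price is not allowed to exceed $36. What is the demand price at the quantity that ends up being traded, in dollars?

72

Equilibrium: 471 - 6p = 3p - 69, so 540 = 9p and p* = 60, q* = 111.
Because the ceiling (36) lies below the market-clearing price, it is binding.
At p = 36: qd = 471 - 6·36 = 255 and qs = 3·36 - 69 = 39.
Only 39 units reach the market. On the demand curve, the marginal buyer's willingness to pay at q = 39 is (471 - 39)/6 = 72.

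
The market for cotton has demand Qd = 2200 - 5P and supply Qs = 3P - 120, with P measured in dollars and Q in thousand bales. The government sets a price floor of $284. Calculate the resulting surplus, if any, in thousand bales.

Setting quantity demanded equal to quantity supplied, 2200 - 5P = 3P - 120, gives P* = 290 and Q* = 750.
The floor of 284 is below the equilibrium price 290, so it is not binding; the market clears at P* = 290, Q* = 750.
Since the control does not bind, there is no surplus.

0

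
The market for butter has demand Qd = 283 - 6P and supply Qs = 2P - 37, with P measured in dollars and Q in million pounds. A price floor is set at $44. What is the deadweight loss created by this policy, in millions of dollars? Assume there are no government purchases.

192

In a free market, 283 - 6P = 2P - 37 gives the equilibrium P* = 40, Q* = 43.
Since 44 > 40, the floor is binding.
At P = 44: Qd = 283 - 6·44 = 19 and Qs = 2·44 - 37 = 51.
Quantity traded falls to 19. At Q = 19 the demand price is (283 - 19)/6 = 44 and the supply price is (37 + 19)/2 = 28.
Deadweight loss = ½ · (44 - 28) · (43 - 19) = ½ · 16 · 24 = 192.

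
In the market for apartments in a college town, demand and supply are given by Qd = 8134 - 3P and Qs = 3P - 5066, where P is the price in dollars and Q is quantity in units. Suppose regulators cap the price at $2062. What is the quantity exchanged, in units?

1120

Without the control the market clears where 8134 - 3P = 3P - 5066, i.e. P* = 2200 and Q* = 1534.
Since 2062 < 2200, the ceiling is binding.
At P = 2062: Qd = 8134 - 3·2062 = 1948 and Qs = 3·2062 - 5066 = 1120.
The quantity actually transacted is the short side, supply: 1120.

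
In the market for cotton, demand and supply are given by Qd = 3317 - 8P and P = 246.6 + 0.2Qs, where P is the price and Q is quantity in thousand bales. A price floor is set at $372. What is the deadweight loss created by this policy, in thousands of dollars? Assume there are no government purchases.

Rearranging supply gives Qs = 5P - 1233. In a free market, 3317 - 8P = 5P - 1233 gives the equilibrium P* = 350, Q* = 517.
Since 372 > 350, the floor is binding.
At P = 372: Qd = 3317 - 8·372 = 341 and Qs = 5·372 - 1233 = 627.
Quantity traded falls to 341. At Q = 341 the demand price is (3317 - 341)/8 = 372 and the supply price is (1233 + 341)/5 = 314.8.
Deadweight loss = ½ · (372 - 314.8) · (517 - 341) = ½ · 57.2 · 176 = 5033.6.

5033.6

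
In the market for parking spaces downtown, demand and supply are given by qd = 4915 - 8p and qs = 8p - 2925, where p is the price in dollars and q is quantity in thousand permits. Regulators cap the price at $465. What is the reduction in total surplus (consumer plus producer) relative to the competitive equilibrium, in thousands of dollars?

5000

In a free market, 4915 - 8p = 8p - 2925 gives the equilibrium p* = 490, q* = 995.
Since 465 < 490, the ceiling is binding.
At p = 465: qd = 4915 - 8·465 = 1195 and qs = 8·465 - 2925 = 795.
Quantity traded falls to 795. At q = 795 the demand price is (4915 - 795)/8 = 515 and the supply price is (2925 + 795)/8 = 465.
Deadweight loss = ½ · (515 - 465) · (995 - 795) = ½ · 50 · 200 = 5000.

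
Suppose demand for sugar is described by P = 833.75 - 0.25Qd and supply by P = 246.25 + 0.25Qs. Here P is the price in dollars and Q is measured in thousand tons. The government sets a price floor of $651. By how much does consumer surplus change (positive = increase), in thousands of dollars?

Rearranging demand gives Qd = 3335 - 4P; rearranging supply gives Qs = 4P - 985. Without the control the market clears where 3335 - 4P = 4P - 985, i.e. P* = 540 and Q* = 1175.
Because the floor (651) lies above the market-clearing price, it is binding.
At P = 651: Qd = 3335 - 4·651 = 731 and Qs = 4·651 - 985 = 1619.
Consumer surplus without the control is ½ · (833.75 - 540) · 1175 = 172578.125.
With the floor, consumers buy 731 units at 651, so CS = ½ · (833.75 - 651) · 731 = 66795.125.
Change in consumer surplus = 66795.125 - 172578.125 = -105783.

-105783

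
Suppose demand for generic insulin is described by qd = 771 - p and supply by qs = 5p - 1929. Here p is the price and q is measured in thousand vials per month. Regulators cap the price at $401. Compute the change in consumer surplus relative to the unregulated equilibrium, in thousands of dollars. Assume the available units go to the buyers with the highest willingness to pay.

In a free market, 771 - p = 5p - 1929 gives the equilibrium p* = 450, q* = 321.
Because the ceiling (401) lies below the market-clearing price, it is binding.
At p = 401: qd = 771 - 401 = 370 and qs = 5·401 - 1929 = 76.
Consumer surplus without the control is ½ · (771 - 450) · 321 = 51520.5.
With the ceiling, 76 units are sold at 401 (assume they go to the highest-value buyers). The demand price at q = 76 is 695, so CS = ½ · [(771 - 401) + (695 - 401)] · 76 = 25232.
Change in consumer surplus = 25232 - 51520.5 = -26288.5.

-26288.5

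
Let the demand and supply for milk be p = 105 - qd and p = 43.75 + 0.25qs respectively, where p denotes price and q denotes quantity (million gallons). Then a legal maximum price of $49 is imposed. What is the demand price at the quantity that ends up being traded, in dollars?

Rearranging demand gives qd = 105 - p; rearranging supply gives qs = 4p - 175. Setting quantity demanded equal to quantity supplied, 105 - p = 4p - 175, gives p* = 56 and q* = 49.
Because the ceiling (49) lies below the market-clearing price, it is binding.
At p = 49: qd = 105 - 49 = 56 and qs = 4·49 - 175 = 21.
Only 21 units reach the market. On the demand curve, the marginal buyer's willingness to pay at q = 21 is (105 - 21) = 84.

84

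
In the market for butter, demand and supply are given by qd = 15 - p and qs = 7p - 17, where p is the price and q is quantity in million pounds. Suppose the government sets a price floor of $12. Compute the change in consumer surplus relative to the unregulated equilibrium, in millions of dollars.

Without the control the market clears where 15 - p = 7p - 17, i.e. p* = 4 and q* = 11.
Since 12 > 4, the floor is binding.
At p = 12: qd = 15 - 12 = 3 and qs = 7·12 - 17 = 67.
Consumer surplus without the control is ½ · (15 - 4) · 11 = 60.5.
With the floor, consumers buy 3 units at 12, so CS = ½ · (15 - 12) · 3 = 4.5.
Change in consumer surplus = 4.5 - 60.5 = -56.

-56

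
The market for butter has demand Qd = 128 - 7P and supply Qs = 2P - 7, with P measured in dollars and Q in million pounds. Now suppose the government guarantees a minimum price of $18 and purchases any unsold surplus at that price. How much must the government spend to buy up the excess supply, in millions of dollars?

Equilibrium: 128 - 7P = 2P - 7, so 135 = 9P and P* = 15, Q* = 23.
The floor of 18 is above the equilibrium price 15, so it binds.
At P = 18: Qd = 128 - 7·18 = 2 and Qs = 2·18 - 7 = 29.
Surplus = Qs - Qd = 27.
Government expenditure = surplus × support price = 27 × 18 = 486.

486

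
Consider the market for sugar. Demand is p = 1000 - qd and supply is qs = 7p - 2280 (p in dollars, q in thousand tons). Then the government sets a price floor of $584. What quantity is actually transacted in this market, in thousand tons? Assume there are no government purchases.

Rearranging demand gives qd = 1000 - p. Without the control the market clears where 1000 - p = 7p - 2280, i.e. p* = 410 and q* = 590.
Because the floor (584) lies above the market-clearing price, it is binding.
At p = 584: qd = 1000 - 584 = 416 and qs = 7·584 - 2280 = 1808.
The quantity actually transacted is the short side, demand: 416.

416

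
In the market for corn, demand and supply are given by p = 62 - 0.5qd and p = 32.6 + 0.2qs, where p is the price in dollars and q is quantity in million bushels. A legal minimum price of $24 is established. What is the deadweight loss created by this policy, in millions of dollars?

0

Rearranging demand gives qd = 124 - 2p; rearranging supply gives qs = 5p - 163. In a free market, 124 - 2p = 5p - 163 gives the equilibrium p* = 41, q* = 42.
The floor of 24 is below the equilibrium price 41, so it is not binding; the market clears at p* = 41, q* = 42.
Since the control does not bind, no trades are prevented and deadweight loss is zero.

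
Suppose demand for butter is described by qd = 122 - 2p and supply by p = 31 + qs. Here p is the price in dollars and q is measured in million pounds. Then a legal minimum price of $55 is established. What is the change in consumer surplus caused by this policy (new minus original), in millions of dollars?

-64

Rearranging supply gives qs = p - 31. Equilibrium: 122 - 2p = p - 31, so 153 = 3p and p* = 51, q* = 20.
The floor of 55 is above the equilibrium price 51, so it binds.
At p = 55: qd = 122 - 2·55 = 12 and qs = 55 - 31 = 24.
Consumer surplus without the control is ½ · (61 - 51) · 20 = 100.
With the floor, consumers buy 12 units at 55, so CS = ½ · (61 - 55) · 12 = 36.
Change in consumer surplus = 36 - 100 = -64.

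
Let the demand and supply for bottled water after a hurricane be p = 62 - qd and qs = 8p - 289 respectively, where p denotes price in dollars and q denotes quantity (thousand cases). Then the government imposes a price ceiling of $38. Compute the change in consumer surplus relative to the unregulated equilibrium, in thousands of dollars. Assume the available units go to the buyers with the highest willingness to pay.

-17

Rearranging demand gives qd = 62 - p. Setting quantity demanded equal to quantity supplied, 62 - p = 8p - 289, gives p* = 39 and q* = 23.
The ceiling of 38 is below the equilibrium price 39, so it binds.
At p = 38: qd = 62 - 38 = 24 and qs = 8·38 - 289 = 15.
Consumer surplus without the control is ½ · (62 - 39) · 23 = 264.5.
With the ceiling, 15 units are sold at 38 (assume they go to the highest-value buyers). The demand price at q = 15 is 47, so CS = ½ · [(62 - 38) + (47 - 38)] · 15 = 247.5.
Change in consumer surplus = 247.5 - 264.5 = -17.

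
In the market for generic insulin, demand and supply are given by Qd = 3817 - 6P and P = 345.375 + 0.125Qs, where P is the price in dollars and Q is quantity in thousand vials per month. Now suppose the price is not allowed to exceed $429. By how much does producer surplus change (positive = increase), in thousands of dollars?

-34153

Rearranging supply gives Qs = 8P - 2763. In a free market, 3817 - 6P = 8P - 2763 gives the equilibrium P* = 470, Q* = 997.
The ceiling of 429 is below the equilibrium price 470, so it binds.
At P = 429: Qd = 3817 - 6·429 = 1243 and Qs = 8·429 - 2763 = 669.
Producer surplus without the control is ½ · (470 - 345.375) · 997 = 62125.5625.
With the ceiling, producers sell 669 units at 429, so PS = ½ · (429 - 345.375) · 669 = 27972.5625.
Change in producer surplus = 27972.5625 - 62125.5625 = -34153.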